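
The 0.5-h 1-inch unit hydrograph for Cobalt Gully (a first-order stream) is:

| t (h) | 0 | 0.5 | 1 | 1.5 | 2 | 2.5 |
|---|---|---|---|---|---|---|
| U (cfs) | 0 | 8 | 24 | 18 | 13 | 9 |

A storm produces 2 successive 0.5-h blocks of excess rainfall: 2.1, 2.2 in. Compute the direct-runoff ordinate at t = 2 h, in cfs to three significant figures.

By discrete convolution, Q_j = Σ (P_i / 1 in) · U_{j−i}.
At t = 2 h (j=4): Q = (2.1/1)·13 + (2.2/1)·18 = 66.9 cfs.

Q ≈ 66.9 cfs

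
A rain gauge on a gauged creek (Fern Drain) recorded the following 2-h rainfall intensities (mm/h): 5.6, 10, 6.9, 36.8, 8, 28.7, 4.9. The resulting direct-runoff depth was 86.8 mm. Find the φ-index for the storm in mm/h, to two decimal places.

Only the 2 blocks with intensity above φ contribute runoff: 36.8, 28.7 mm/h.
Σ(I−φ)·Δt = d  ⇒  (36.8+28.7 − 2φ)·2 = 86.8
φ = (65.50 − 86.8/2) / 2 = 11.05 mm/h.

φ ≈ 11.05 mm/h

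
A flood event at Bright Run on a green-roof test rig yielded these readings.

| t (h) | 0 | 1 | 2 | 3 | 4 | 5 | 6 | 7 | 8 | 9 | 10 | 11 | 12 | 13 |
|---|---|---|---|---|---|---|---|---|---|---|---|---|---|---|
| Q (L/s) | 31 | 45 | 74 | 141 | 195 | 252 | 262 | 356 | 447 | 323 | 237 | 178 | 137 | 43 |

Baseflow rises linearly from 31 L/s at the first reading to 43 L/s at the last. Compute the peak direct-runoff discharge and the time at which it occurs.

Subtracting baseflow gives direct-runoff ordinates: 0.00, 13.08, 41.15, 107.23, 160.31, 216.38, 225.46, 318.54, 408.62, 283.69, 196.77, 136.85, 94.92, 0.00 L/s.
The maximum is 408.62 L/s, occurring at the reading for t = 8 h.

Q_p = 408.62 L/s at t = 8 h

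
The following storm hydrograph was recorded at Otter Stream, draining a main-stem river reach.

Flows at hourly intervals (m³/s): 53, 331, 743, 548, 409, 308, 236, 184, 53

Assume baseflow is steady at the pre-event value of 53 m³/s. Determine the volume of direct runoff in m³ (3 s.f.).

V ≈ 8.60 × 10^6 m³

Direct-runoff ordinates (Q − Q_b): 0.0, 278.0, 690.0, 495.0, 356.0, 255.0, 183.0, 131.0, 0.0 m³/s.
ΣQ_DR = 2388 m³/s.
With Δt = 1 h = 3600 s, V = ΣQ_DR · Δt = 2388 × 3600 = 8.60 × 10^6 m³.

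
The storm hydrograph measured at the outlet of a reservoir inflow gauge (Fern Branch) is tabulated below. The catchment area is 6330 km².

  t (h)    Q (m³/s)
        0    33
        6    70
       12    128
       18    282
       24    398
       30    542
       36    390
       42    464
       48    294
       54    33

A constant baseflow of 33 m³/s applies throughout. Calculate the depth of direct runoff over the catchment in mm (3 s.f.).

Direct runoff: 0.0, 37.0, 95.0, 249.0, 365.0, 509.0, 357.0, 431.0, 261.0, 0.0 m³/s; ΣQ_DR = 2304 m³/s.
V = ΣQ_DR · Δt = 2304 × 21600 s = 4.977 × 10^7 m³.
Over A = 6330 km², depth = V / A = 7.86 mm.

d ≈ 7.86 mm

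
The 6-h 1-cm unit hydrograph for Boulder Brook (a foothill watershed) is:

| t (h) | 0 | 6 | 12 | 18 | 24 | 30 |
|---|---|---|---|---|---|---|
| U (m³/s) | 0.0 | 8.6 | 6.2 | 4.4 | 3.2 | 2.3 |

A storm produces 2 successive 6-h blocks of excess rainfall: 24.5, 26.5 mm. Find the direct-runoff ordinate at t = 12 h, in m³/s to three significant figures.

Q ≈ 38.0 m³/s

By discrete convolution, Q_j = Σ (P_i / 10 mm) · U_{j−i}.
At t = 12 h (j=2): Q = (24.5/10)·6.2 + (26.5/10)·8.6 = 38.0 m³/s.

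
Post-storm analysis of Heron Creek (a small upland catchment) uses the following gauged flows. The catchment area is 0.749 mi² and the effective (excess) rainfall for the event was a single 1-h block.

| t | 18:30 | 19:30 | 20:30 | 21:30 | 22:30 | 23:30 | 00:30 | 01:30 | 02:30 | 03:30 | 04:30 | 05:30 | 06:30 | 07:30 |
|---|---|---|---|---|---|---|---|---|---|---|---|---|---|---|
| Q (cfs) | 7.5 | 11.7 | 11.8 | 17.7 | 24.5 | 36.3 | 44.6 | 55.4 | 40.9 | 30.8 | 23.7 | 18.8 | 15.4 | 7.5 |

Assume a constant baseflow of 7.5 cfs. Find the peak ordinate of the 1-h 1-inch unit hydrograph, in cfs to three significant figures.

U_p ≈ 95.8 cfs

Direct runoff: 0.0, 4.2, 4.3, 10.2, 17.0, 28.8, 37.1, 47.9, 33.4, 23.3, 16.2, 11.3, 7.9, 0.0 cfs; ΣQ_DR = 241.6 cfs, peak = 47.9 cfs.
Runoff depth d = ΣQ_DR·Δt / A = 241.6 × 3600 / (0.749 mi²) = 0.4998 in.
The 1-inch UH is the DRH scaled by (1 in)/d, so U_p = 47.9 × 1/0.4998 = 95.8 cfs.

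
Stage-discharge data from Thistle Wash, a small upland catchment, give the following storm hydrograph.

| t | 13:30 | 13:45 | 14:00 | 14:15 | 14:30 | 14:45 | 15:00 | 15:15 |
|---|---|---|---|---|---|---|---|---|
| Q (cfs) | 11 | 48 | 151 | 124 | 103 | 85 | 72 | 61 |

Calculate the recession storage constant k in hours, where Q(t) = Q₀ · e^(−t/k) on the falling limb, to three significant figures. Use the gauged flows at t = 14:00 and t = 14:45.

On the falling limb, Q drops from 151 to 85 cfs between t = 14:00 and t = 14:45 (Δt = 0.75 h).
k = −Δt / ln(Q₂/Q₁) = −0.75 / ln(85/151) = 1.31 h.

k ≈ 1.31 h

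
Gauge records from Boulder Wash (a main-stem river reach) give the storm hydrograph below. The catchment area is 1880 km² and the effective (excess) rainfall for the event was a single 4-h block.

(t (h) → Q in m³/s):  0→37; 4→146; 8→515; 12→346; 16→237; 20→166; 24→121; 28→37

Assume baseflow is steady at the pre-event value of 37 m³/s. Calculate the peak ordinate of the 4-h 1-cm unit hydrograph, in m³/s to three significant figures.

U_p ≈ 477 m³/s

Direct runoff: 0.0, 109.0, 478.0, 309.0, 200.0, 129.0, 84.0, 0.0 m³/s; ΣQ_DR = 1309 m³/s, peak = 478.0 m³/s.
Runoff depth d = ΣQ_DR·Δt / A = 1309 × 14400 / (1880 km²) = 10.03 mm.
The 1-cm UH is the DRH scaled by (10 mm)/d, so U_p = 478.0 × 10/10.03 = 477 m³/s.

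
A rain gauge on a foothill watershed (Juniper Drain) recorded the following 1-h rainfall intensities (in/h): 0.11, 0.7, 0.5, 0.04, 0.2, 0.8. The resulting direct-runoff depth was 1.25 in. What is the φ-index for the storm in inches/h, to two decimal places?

φ ≈ 0.25 in/h

Only the 3 blocks with intensity above φ contribute runoff: 0.7, 0.5, 0.8 in/h.
Σ(I−φ)·Δt = d  ⇒  (0.7+0.5+0.8 − 3φ)·1 = 1.25
φ = (2.000 − 1.25/1) / 3 = 0.25 in/h.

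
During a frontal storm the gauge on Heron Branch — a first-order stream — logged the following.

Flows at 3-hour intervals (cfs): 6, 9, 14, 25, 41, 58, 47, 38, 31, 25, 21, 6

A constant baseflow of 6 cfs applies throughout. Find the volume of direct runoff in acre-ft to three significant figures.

V ≈ 61.7 acre-ft

Direct-runoff ordinates (Q − Q_b): 0.0, 3.0, 8.0, 19.0, 35.0, 52.0, 41.0, 32.0, 25.0, 19.0, 15.0, 0.0 cfs.
ΣQ_DR = 249.0 cfs.
With Δt = 3 h = 10800 s, V = ΣQ_DR · Δt = 249.0 × 10800 = 2.69 × 10^6 ft³ = 61.7 acre-ft.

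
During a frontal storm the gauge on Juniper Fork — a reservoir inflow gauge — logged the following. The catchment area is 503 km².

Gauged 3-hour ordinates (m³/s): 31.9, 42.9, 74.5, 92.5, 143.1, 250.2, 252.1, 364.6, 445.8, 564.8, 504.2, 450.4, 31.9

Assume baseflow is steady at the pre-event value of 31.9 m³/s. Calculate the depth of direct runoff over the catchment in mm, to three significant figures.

d ≈ 60.9 mm

Direct runoff: 0.0, 11.0, 42.6, 60.6, 111.2, 218.3, 220.2, 332.7, 413.9, 532.9, 472.3, 418.5, 0.0 m³/s; ΣQ_DR = 2834 m³/s.
V = ΣQ_DR · Δt = 2834 × 10800 s = 3.061 × 10^7 m³.
Over A = 503 km², depth = V / A = 60.9 mm.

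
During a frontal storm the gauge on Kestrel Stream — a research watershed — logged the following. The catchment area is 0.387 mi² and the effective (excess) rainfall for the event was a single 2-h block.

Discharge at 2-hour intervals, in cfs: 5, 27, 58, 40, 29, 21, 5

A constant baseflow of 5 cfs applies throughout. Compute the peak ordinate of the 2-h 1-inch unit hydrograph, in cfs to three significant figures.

Direct runoff: 0.0, 22.0, 53.0, 35.0, 24.0, 16.0, 0.0 cfs; ΣQ_DR = 150.0 cfs, peak = 53.0 cfs.
Runoff depth d = ΣQ_DR·Δt / A = 150.0 × 7200 / (0.387 mi²) = 1.201 in.
The 1-inch UH is the DRH scaled by (1 in)/d, so U_p = 53.0 × 1/1.201 = 44.1 cfs.

U_p ≈ 44.1 cfs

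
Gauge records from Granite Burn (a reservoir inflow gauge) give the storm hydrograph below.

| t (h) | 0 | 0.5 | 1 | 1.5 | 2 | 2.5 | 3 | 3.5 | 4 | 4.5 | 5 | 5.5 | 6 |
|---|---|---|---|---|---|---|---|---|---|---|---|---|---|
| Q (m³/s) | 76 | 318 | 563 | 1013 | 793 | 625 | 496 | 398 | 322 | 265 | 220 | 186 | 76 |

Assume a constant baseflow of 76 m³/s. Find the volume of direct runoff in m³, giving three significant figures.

Direct-runoff ordinates (Q − Q_b): 0.0, 242.0, 487.0, 937.0, 717.0, 549.0, 420.0, 322.0, 246.0, 189.0, 144.0, 110.0, 0.0 m³/s.
ΣQ_DR = 4363 m³/s.
With Δt = 0.5 h = 1800 s, V = ΣQ_DR · Δt = 4363 × 1800 = 7.85 × 10^6 m³.

V ≈ 7.85 × 10^6 m³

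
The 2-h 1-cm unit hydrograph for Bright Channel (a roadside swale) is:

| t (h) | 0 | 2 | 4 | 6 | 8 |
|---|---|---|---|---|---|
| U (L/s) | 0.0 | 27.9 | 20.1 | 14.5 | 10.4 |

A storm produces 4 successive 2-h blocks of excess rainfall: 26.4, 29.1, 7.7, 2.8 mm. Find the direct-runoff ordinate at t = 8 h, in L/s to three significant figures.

By discrete convolution, Q_j = Σ (P_i / 10 mm) · U_{j−i}.
At t = 8 h (j=4): Q = (26.4/10)·10.4 + (29.1/10)·14.5 + (7.7/10)·20.1 + (2.8/10)·27.9 = 92.9 L/s.

Q ≈ 92.9 L/s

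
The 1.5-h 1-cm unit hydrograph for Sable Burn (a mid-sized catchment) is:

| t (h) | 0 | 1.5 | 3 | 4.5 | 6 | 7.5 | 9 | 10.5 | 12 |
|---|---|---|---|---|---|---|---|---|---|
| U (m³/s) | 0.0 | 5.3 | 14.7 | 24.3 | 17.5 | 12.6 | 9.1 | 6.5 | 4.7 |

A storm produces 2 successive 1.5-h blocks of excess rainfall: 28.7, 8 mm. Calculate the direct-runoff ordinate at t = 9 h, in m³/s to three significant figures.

By discrete convolution, Q_j = Σ (P_i / 10 mm) · U_{j−i}.
At t = 9 h (j=6): Q = (28.7/10)·9.1 + (8/10)·12.6 = 36.2 m³/s.

Q ≈ 36.2 m³/s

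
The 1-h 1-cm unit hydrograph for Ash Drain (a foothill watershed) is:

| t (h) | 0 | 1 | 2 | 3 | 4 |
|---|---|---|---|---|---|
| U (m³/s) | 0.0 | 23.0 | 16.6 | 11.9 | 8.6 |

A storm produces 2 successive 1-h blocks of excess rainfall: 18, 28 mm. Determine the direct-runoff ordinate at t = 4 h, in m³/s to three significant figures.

By discrete convolution, Q_j = Σ (P_i / 10 mm) · U_{j−i}.
At t = 4 h (j=4): Q = (18/10)·8.6 + (28/10)·11.9 = 48.8 m³/s.

Q ≈ 48.8 m³/s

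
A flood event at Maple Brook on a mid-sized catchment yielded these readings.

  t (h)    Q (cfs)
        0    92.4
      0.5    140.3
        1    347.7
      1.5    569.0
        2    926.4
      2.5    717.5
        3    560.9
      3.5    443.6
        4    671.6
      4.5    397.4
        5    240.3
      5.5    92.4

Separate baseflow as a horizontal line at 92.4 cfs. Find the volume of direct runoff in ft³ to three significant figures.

Direct-runoff ordinates (Q − Q_b): 0.0, 47.9, 255.3, 476.6, 834.0, 625.1, 468.5, 351.2, 579.2, 305.0, 147.9, 0.0 cfs.
ΣQ_DR = 4091 cfs.
With Δt = 0.5 h = 1800 s, V = ΣQ_DR · Δt = 4091 × 1800 = 7.36 × 10^6 ft³.

V ≈ 7.36 × 10^6 ft³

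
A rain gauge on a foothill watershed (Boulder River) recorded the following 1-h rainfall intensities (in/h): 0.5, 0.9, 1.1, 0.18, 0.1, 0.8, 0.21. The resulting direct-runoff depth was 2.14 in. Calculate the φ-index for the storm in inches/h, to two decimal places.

φ ≈ 0.29 in/h

Only the 4 blocks with intensity above φ contribute runoff: 0.5, 0.9, 1.1, 0.8 in/h.
Σ(I−φ)·Δt = d  ⇒  (0.5+0.9+1.1+0.8 − 4φ)·1 = 2.14
φ = (3.300 − 2.14/1) / 4 = 0.29 in/h.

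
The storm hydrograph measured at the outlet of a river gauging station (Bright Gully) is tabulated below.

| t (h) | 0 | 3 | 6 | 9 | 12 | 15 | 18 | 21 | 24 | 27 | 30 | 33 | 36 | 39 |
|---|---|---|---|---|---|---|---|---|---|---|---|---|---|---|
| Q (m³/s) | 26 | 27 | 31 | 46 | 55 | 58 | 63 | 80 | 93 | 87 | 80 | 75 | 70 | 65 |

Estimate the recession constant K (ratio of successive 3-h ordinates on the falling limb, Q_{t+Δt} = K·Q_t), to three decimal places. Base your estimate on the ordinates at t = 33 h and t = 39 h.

Using the recession-limb readings at t = 33 h and t = 39 h: Q falls from 75 to 65 m³/s over 2 intervals.
K = (Q₂/Q₁)^(1/2) = (65/75)^(1/2) = 0.931.

K ≈ 0.931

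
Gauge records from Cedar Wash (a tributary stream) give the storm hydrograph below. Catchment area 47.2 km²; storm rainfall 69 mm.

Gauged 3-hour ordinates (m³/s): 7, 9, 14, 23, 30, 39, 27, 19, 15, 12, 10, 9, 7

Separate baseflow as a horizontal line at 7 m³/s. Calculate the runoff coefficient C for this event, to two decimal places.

ΣQ_DR = 130.0 m³/s; V = ΣQ_DR·Δt = 1.404 × 10^6 m³.
Runoff depth d = V / A = 29.75 mm.
C = d / P = 29.75 / 69 = 0.43.

C ≈ 0.43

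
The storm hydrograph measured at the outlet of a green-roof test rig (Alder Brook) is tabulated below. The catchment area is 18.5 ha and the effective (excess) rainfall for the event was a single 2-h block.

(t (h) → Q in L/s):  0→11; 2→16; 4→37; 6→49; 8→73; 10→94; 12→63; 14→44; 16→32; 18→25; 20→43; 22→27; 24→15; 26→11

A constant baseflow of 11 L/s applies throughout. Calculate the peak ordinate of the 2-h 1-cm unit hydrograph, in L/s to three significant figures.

U_p ≈ 55.2 L/s

Direct runoff: 0.0, 5.0, 26.0, 38.0, 62.0, 83.0, 52.0, 33.0, 21.0, 14.0, 32.0, 16.0, 4.0, 0.0 L/s; ΣQ_DR = 386.0 L/s, peak = 83.0 L/s.
Runoff depth d = ΣQ_DR·Δt / A = 386.0 × 7200 / (18.5 ha) = 15.02 mm.
The 1-cm UH is the DRH scaled by (10 mm)/d, so U_p = 83.0 × 10/15.02 = 55.2 L/s.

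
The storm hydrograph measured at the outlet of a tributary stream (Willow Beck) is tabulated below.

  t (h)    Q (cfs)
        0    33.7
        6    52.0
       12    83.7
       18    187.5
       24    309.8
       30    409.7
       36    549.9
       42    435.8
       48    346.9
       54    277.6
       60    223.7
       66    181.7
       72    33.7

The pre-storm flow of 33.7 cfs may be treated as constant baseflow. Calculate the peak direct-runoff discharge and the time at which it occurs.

Subtracting baseflow gives direct-runoff ordinates: 0.0, 18.3, 50.0, 153.8, 276.1, 376.0, 516.2, 402.1, 313.2, 243.9, 190.0, 148.0, 0.0 cfs.
The maximum is 516.2 cfs, occurring at the reading for t = 36 h.

Q_p = 516.2 cfs at t = 36 h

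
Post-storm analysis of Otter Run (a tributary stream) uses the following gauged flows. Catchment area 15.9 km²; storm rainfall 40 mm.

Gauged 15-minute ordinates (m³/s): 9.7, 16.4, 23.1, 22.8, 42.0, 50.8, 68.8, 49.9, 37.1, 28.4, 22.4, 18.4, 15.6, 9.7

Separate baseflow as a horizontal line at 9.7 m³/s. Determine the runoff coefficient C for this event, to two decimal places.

ΣQ_DR = 279.3 m³/s; V = ΣQ_DR·Δt = 2.514 × 10^5 m³.
Runoff depth d = V / A = 15.81 mm.
C = d / P = 15.81 / 40 = 0.40.

C ≈ 0.40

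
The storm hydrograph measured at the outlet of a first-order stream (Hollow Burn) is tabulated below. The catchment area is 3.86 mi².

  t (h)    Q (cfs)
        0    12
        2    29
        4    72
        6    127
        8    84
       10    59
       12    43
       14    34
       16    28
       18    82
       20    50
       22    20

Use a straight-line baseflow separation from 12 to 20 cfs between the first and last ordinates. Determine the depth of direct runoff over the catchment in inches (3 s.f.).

Direct runoff: 0.00, 16.27, 58.55, 112.82, 69.09, 43.36, 26.64, 16.91, 10.18, 63.45, 30.73, 0.00 cfs; ΣQ_DR = 448.0 cfs.
V = ΣQ_DR · Δt = 448.0 × 7200 s = 3.226 × 10^6 ft³.
Over A = 3.86 mi², depth = V / A = 0.360 in.

d ≈ 0.360 in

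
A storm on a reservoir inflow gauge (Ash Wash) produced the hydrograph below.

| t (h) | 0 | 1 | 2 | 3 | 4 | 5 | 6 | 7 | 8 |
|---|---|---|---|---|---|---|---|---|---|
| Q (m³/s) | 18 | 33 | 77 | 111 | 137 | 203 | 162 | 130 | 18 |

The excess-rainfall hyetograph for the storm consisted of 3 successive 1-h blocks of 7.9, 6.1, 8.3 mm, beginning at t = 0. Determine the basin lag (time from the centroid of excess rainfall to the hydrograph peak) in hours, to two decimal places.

t_L ≈ 3.48 h

Centroid of excess rainfall: t_c = Σ P_i·t̄_i / ΣP_i = 1.5179 h (block centres at 0.5, 1.5, 2.5 h).
Hydrograph peak occurs at t = 5 h, so basin lag t_L = 5 − 1.5179 = 3.48 h.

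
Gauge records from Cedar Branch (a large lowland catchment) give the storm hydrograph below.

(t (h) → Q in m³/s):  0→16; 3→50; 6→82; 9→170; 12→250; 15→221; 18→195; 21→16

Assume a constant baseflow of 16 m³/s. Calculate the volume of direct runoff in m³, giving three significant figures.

V ≈ 9.42 × 10^6 m³

Direct-runoff ordinates (Q − Q_b): 0.0, 34.0, 66.0, 154.0, 234.0, 205.0, 179.0, 0.0 m³/s.
ΣQ_DR = 872.0 m³/s.
With Δt = 3 h = 10800 s, V = ΣQ_DR · Δt = 872.0 × 10800 = 9.42 × 10^6 m³.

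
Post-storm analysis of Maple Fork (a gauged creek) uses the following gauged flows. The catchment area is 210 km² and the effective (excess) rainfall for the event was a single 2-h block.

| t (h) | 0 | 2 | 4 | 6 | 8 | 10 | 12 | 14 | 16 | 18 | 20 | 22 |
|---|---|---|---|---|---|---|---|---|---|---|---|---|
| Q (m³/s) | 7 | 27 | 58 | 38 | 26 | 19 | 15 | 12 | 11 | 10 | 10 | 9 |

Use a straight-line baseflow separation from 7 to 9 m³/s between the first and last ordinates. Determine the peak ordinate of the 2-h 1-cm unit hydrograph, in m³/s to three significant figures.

Direct runoff: 0.00, 19.82, 50.64, 30.45, 18.27, 11.09, 6.91, 3.73, 2.55, 1.36, 1.18, 0.00 m³/s; ΣQ_DR = 146.0 m³/s, peak = 50.64 m³/s.
Runoff depth d = ΣQ_DR·Δt / A = 146.0 × 7200 / (210 km²) = 5.006 mm.
The 1-cm UH is the DRH scaled by (10 mm)/d, so U_p = 50.64 × 10/5.006 = 101 m³/s.

U_p ≈ 101 m³/s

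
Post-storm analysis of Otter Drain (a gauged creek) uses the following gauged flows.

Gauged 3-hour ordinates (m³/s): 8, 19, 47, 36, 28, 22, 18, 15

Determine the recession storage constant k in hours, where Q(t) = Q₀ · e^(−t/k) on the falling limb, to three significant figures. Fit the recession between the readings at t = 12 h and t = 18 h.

On the falling limb, Q drops from 28 to 18 m³/s between t = 12 h and t = 18 h (Δt = 6 h).
k = −Δt / ln(Q₂/Q₁) = −6 / ln(18/28) = 13.6 h.

k ≈ 13.6 h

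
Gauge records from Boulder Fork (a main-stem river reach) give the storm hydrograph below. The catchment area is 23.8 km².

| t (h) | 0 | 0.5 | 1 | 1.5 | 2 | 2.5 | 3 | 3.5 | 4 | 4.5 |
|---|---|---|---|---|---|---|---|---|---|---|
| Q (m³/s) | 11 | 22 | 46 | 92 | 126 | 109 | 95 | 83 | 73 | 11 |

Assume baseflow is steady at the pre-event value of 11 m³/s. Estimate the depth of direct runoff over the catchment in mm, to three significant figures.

Direct runoff: 0.0, 11.0, 35.0, 81.0, 115.0, 98.0, 84.0, 72.0, 62.0, 0.0 m³/s; ΣQ_DR = 558.0 m³/s.
V = ΣQ_DR · Δt = 558.0 × 1800 s = 1.004 × 10^6 m³.
Over A = 23.8 km², depth = V / A = 42.2 mm.

d ≈ 42.2 mm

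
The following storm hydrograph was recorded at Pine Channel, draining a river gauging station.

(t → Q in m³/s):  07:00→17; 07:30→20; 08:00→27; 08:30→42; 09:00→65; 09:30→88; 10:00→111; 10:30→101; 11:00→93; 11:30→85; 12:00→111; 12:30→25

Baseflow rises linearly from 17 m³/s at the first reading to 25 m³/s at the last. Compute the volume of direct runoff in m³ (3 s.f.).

Direct-runoff ordinates (Q − Q_b): 0.00, 2.27, 8.55, 22.82, 45.09, 67.36, 89.64, 78.91, 70.18, 61.45, 86.73, 0.00 m³/s.
ΣQ_DR = 533.0 m³/s.
With Δt = 0.5 h = 1800 s, V = ΣQ_DR · Δt = 533.0 × 1800 = 9.59 × 10^5 m³.

V ≈ 9.59 × 10^5 m³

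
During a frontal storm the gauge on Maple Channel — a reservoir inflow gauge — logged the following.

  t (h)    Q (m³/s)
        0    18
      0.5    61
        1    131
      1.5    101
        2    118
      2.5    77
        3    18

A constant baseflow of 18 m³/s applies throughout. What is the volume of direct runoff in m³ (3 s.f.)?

Direct-runoff ordinates (Q − Q_b): 0.0, 43.0, 113.0, 83.0, 100.0, 59.0, 0.0 m³/s.
ΣQ_DR = 398.0 m³/s.
With Δt = 0.5 h = 1800 s, V = ΣQ_DR · Δt = 398.0 × 1800 = 7.16 × 10^5 m³.

V ≈ 7.16 × 10^5 m³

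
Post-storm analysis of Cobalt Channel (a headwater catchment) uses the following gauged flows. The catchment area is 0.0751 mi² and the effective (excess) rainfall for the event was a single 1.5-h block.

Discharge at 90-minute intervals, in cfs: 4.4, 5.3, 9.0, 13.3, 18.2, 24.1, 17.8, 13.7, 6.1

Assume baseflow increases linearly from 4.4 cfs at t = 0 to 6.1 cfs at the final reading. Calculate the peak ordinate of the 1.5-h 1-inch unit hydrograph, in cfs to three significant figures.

U_p ≈ 9.31 cfs

Direct runoff: 0.00, 0.69, 4.17, 8.26, 12.95, 18.64, 12.12, 7.81, 0.00 cfs; ΣQ_DR = 64.65 cfs, peak = 18.64 cfs.
Runoff depth d = ΣQ_DR·Δt / A = 64.65 × 5400 / (0.0751 mi²) = 2.001 in.
The 1-inch UH is the DRH scaled by (1 in)/d, so U_p = 18.64 × 1/2.001 = 9.31 cfs.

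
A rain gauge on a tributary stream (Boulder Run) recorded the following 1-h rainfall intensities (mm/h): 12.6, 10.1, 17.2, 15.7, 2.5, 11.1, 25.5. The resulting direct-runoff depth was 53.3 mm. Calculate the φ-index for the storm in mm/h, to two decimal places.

Only the 6 blocks with intensity above φ contribute runoff: 12.6, 10.1, 17.2, 15.7, 11.1, 25.5 mm/h.
Σ(I−φ)·Δt = d  ⇒  (12.6+10.1+17.2+15.7+11.1+25.5 − 6φ)·1 = 53.3
φ = (92.20 − 53.3/1) / 6 = 6.48 mm/h.

φ ≈ 6.48 mm/h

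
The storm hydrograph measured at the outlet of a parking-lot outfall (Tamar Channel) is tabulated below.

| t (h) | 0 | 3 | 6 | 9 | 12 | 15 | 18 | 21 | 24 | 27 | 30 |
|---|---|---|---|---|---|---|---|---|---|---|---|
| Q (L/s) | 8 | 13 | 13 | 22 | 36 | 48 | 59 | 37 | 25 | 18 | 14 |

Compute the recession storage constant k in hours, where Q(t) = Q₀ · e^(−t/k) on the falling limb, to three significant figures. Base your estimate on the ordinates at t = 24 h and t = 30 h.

On the falling limb, Q drops from 25 to 14 L/s between t = 24 h and t = 30 h (Δt = 6 h).
k = −Δt / ln(Q₂/Q₁) = −6 / ln(14/25) = 10.3 h.

k ≈ 10.3 h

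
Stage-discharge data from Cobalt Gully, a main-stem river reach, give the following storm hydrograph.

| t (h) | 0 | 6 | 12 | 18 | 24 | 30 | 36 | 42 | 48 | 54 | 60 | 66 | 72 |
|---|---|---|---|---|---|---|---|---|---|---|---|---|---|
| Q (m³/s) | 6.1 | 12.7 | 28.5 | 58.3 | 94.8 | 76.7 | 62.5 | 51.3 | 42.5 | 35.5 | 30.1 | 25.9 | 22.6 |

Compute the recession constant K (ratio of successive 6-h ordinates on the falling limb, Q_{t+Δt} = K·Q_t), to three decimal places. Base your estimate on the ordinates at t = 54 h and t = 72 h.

Using the recession-limb readings at t = 54 h and t = 72 h: Q falls from 35.5 to 22.6 m³/s over 3 intervals.
K = (Q₂/Q₁)^(1/3) = (22.6/35.5)^(1/3) = 0.860.

K ≈ 0.860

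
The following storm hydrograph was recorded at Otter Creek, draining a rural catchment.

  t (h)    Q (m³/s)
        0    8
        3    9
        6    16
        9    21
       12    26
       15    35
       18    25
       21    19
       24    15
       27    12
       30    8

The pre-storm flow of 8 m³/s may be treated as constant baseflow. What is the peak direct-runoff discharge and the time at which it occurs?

Q_p = 27.0 m³/s at t = 15 h

Subtracting baseflow gives direct-runoff ordinates: 0.0, 1.0, 8.0, 13.0, 18.0, 27.0, 17.0, 11.0, 7.0, 4.0, 0.0 m³/s.
The maximum is 27.0 m³/s, occurring at the reading for t = 15 h.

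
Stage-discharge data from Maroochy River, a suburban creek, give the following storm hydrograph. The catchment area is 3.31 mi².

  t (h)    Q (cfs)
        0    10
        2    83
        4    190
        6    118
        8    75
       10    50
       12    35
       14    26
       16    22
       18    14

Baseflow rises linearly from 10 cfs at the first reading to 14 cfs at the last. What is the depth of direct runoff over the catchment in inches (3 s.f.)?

Direct runoff: 0.00, 72.56, 179.11, 106.67, 63.22, 37.78, 22.33, 12.89, 8.44, 0.00 cfs; ΣQ_DR = 503.0 cfs.
V = ΣQ_DR · Δt = 503.0 × 7200 s = 3.622 × 10^6 ft³.
Over A = 3.31 mi², depth = V / A = 0.471 in.

d ≈ 0.471 in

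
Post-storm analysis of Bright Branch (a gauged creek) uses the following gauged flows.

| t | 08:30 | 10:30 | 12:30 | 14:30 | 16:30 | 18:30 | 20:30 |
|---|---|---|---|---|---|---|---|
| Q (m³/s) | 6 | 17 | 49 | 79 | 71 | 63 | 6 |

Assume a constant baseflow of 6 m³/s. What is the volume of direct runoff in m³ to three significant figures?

V ≈ 1.79 × 10^6 m³

Direct-runoff ordinates (Q − Q_b): 0.0, 11.0, 43.0, 73.0, 65.0, 57.0, 0.0 m³/s.
ΣQ_DR = 249.0 m³/s.
With Δt = 2 h = 7200 s, V = ΣQ_DR · Δt = 249.0 × 7200 = 1.79 × 10^6 m³.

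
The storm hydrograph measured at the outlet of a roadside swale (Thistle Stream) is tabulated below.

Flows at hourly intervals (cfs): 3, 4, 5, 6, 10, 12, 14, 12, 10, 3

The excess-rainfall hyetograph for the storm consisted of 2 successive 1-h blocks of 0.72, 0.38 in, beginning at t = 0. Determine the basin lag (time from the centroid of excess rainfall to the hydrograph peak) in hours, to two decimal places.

t_L ≈ 5.15 h

Centroid of excess rainfall: t_c = Σ P_i·t̄_i / ΣP_i = 0.8455 h (block centres at 0.5, 1.5 h).
Hydrograph peak occurs at t = 6 h, so basin lag t_L = 6 − 0.8455 = 5.15 h.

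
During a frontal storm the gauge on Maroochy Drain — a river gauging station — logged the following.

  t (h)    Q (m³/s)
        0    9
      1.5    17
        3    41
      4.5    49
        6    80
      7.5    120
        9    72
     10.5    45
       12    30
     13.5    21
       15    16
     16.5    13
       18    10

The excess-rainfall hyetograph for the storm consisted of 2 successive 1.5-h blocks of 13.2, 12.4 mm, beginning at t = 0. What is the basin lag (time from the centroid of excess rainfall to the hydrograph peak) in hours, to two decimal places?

Centroid of excess rainfall: t_c = Σ P_i·t̄_i / ΣP_i = 1.4766 h (block centres at 0.75, 2.25 h).
Hydrograph peak occurs at t = 7.5 h, so basin lag t_L = 7.5 − 1.4766 = 6.02 h.

t_L ≈ 6.02 h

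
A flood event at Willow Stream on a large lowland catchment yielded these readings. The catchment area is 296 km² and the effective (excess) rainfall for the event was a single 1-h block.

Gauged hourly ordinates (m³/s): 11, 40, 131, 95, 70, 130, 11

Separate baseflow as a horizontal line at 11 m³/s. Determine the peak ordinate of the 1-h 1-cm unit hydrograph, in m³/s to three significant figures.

Direct runoff: 0.0, 29.0, 120.0, 84.0, 59.0, 119.0, 0.0 m³/s; ΣQ_DR = 411.0 m³/s, peak = 120.0 m³/s.
Runoff depth d = ΣQ_DR·Δt / A = 411.0 × 3600 / (296 km²) = 4.999 mm.
The 1-cm UH is the DRH scaled by (10 mm)/d, so U_p = 120.0 × 10/4.999 = 240 m³/s.

U_p ≈ 240 m³/s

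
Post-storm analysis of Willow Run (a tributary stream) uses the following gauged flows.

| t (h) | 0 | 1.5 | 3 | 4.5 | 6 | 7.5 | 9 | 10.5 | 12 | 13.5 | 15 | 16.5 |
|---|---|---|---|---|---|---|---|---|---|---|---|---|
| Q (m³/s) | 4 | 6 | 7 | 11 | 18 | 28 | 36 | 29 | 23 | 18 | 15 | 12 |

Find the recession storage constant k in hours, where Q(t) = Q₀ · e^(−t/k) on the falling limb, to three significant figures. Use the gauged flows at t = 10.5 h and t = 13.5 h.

k ≈ 6.29 h

On the falling limb, Q drops from 29 to 18 m³/s between t = 10.5 h and t = 13.5 h (Δt = 3 h).
k = −Δt / ln(Q₂/Q₁) = −3 / ln(18/29) = 6.29 h.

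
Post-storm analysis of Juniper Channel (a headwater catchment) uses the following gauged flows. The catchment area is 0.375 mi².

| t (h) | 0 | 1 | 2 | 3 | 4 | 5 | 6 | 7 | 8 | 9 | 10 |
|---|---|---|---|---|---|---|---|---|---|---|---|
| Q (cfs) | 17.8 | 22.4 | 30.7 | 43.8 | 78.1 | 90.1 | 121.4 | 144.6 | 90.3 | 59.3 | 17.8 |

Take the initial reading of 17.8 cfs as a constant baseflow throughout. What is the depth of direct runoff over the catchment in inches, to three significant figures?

Direct runoff: 0.0, 4.6, 12.9, 26.0, 60.3, 72.3, 103.6, 126.8, 72.5, 41.5, 0.0 cfs; ΣQ_DR = 520.5 cfs.
V = ΣQ_DR · Δt = 520.5 × 3600 s = 1.874 × 10^6 ft³.
Over A = 0.375 mi², depth = V / A = 2.15 in.

d ≈ 2.15 in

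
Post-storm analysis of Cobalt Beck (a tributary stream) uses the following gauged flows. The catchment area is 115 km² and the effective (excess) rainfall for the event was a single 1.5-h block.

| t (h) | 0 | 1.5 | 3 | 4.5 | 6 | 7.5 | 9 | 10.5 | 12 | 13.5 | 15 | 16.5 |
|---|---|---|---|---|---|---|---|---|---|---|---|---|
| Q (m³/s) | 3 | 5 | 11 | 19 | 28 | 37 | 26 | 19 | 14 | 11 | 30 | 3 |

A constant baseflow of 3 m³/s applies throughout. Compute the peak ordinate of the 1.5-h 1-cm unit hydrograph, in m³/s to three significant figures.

Direct runoff: 0.0, 2.0, 8.0, 16.0, 25.0, 34.0, 23.0, 16.0, 11.0, 8.0, 27.0, 0.0 m³/s; ΣQ_DR = 170.0 m³/s, peak = 34.0 m³/s.
Runoff depth d = ΣQ_DR·Δt / A = 170.0 × 5400 / (115 km²) = 7.983 mm.
The 1-cm UH is the DRH scaled by (10 mm)/d, so U_p = 34.0 × 10/7.983 = 42.6 m³/s.

U_p ≈ 42.6 m³/s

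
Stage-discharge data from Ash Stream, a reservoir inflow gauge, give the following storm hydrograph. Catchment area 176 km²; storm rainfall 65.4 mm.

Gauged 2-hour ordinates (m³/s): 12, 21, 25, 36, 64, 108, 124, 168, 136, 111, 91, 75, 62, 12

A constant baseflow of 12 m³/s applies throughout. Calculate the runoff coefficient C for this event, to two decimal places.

C ≈ 0.55

ΣQ_DR = 877.0 m³/s; V = ΣQ_DR·Δt = 6.314 × 10^6 m³.
Runoff depth d = V / A = 35.88 mm.
C = d / P = 35.88 / 65.4 = 0.55.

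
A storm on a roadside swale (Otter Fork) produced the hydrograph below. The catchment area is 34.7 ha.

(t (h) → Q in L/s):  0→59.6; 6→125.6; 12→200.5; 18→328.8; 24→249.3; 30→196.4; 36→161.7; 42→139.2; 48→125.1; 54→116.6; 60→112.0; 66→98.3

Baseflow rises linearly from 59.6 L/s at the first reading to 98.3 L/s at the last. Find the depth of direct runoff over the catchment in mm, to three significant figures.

Direct runoff: 0.00, 62.48, 133.86, 258.65, 175.63, 119.21, 80.99, 54.97, 37.35, 25.34, 17.22, 0.00 L/s; ΣQ_DR = 965.7 L/s.
V = ΣQ_DR · Δt = 965.7 × 21600 s = 2.086 × 10^7 L.
Over A = 34.7 ha, depth = V / A = 60.1 mm.

d ≈ 60.1 mm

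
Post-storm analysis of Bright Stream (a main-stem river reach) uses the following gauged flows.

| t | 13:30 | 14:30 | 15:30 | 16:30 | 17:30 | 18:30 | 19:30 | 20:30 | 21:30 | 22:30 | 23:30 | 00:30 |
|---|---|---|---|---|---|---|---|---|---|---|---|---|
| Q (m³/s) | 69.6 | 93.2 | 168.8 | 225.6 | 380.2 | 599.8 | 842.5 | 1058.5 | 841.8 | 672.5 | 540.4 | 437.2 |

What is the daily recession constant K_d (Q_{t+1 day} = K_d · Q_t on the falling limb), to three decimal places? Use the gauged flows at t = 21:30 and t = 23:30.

Between t = 21:30 and t = 23:30 the flow falls from 841.8 to 540.4 m³/s over 2×1 h = 2 h.
Per-interval ratio K = (540.4/841.8)^(1/2) = 0.8012; K_d = K^(24/1) = 0.005.

K_d ≈ 0.005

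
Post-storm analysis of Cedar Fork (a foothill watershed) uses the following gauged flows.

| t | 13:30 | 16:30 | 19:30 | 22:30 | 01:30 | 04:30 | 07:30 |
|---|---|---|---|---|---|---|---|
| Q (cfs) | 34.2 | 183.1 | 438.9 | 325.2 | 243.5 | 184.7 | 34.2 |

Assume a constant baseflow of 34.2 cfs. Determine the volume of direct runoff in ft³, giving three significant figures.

V ≈ 1.30 × 10^7 ft³

Direct-runoff ordinates (Q − Q_b): 0.0, 148.9, 404.7, 291.0, 209.3, 150.5, 0.0 cfs.
ΣQ_DR = 1204 cfs.
With Δt = 3 h = 10800 s, V = ΣQ_DR · Δt = 1204 × 10800 = 1.30 × 10^7 ft³.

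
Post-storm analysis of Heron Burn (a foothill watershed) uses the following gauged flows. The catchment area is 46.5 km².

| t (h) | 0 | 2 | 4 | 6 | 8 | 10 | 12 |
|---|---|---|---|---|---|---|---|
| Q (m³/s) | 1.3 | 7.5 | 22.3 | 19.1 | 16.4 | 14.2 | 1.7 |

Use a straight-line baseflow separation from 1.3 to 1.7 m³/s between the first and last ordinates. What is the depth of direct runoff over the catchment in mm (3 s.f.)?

Direct runoff: 0.00, 6.13, 20.87, 17.60, 14.83, 12.57, 0.00 m³/s; ΣQ_DR = 72.00 m³/s.
V = ΣQ_DR · Δt = 72.00 × 7200 s = 5.184 × 10^5 m³.
Over A = 46.5 km², depth = V / A = 11.1 mm.

d ≈ 11.1 mm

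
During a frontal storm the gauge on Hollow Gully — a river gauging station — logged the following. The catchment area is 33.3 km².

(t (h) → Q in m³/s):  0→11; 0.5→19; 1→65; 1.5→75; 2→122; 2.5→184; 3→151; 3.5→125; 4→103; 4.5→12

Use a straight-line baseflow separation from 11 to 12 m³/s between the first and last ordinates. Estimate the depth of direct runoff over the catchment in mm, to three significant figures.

d ≈ 40.6 mm

Direct runoff: 0.00, 7.89, 53.78, 63.67, 110.56, 172.44, 139.33, 113.22, 91.11, 0.00 m³/s; ΣQ_DR = 752.0 m³/s.
V = ΣQ_DR · Δt = 752.0 × 1800 s = 1.354 × 10^6 m³.
Over A = 33.3 km², depth = V / A = 40.6 mm.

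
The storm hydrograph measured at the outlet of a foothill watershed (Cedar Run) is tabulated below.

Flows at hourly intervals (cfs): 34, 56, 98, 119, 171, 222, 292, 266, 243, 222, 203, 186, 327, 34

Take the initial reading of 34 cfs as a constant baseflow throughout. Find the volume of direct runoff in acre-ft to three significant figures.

Direct-runoff ordinates (Q − Q_b): 0.0, 22.0, 64.0, 85.0, 137.0, 188.0, 258.0, 232.0, 209.0, 188.0, 169.0, 152.0, 293.0, 0.0 cfs.
ΣQ_DR = 1997 cfs.
With Δt = 1 h = 3600 s, V = ΣQ_DR · Δt = 1997 × 3600 = 7.19 × 10^6 ft³ = 165 acre-ft.

V ≈ 165 acre-ft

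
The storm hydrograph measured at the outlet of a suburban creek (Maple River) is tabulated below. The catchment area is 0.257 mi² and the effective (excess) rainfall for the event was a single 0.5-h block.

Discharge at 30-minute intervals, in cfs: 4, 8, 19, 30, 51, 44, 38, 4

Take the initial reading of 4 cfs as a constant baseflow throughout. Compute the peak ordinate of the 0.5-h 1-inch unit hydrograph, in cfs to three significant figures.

Direct runoff: 0.0, 4.0, 15.0, 26.0, 47.0, 40.0, 34.0, 0.0 cfs; ΣQ_DR = 166.0 cfs, peak = 47.0 cfs.
Runoff depth d = ΣQ_DR·Δt / A = 166.0 × 1800 / (0.257 mi²) = 0.5004 in.
The 1-inch UH is the DRH scaled by (1 in)/d, so U_p = 47.0 × 1/0.5004 = 93.9 cfs.

U_p ≈ 93.9 cfs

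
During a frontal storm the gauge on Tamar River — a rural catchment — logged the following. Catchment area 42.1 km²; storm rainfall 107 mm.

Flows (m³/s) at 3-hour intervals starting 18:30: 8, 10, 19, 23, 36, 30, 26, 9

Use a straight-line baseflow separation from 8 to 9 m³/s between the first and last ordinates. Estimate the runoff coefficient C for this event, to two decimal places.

ΣQ_DR = 93.00 m³/s; V = ΣQ_DR·Δt = 1.004 × 10^6 m³.
Runoff depth d = V / A = 23.86 mm.
C = d / P = 23.86 / 107 = 0.22.

C ≈ 0.22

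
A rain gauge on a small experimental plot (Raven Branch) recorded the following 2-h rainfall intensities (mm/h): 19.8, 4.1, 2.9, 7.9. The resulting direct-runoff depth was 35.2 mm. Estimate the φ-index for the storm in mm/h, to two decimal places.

φ ≈ 5.05 mm/h

Only the 2 blocks with intensity above φ contribute runoff: 19.8, 7.9 mm/h.
Σ(I−φ)·Δt = d  ⇒  (19.8+7.9 − 2φ)·2 = 35.2
φ = (27.70 − 35.2/2) / 2 = 5.05 mm/h.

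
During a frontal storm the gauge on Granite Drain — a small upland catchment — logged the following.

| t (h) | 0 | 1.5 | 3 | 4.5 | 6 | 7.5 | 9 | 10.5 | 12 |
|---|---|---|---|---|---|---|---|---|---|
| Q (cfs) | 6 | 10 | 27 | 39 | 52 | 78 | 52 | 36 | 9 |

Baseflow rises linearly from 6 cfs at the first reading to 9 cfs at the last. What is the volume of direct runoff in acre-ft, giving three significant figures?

V ≈ 29.9 acre-ft

Direct-runoff ordinates (Q − Q_b): 0.00, 3.62, 20.25, 31.88, 44.50, 70.12, 43.75, 27.38, 0.00 cfs.
ΣQ_DR = 241.5 cfs.
With Δt = 1.5 h = 5400 s, V = ΣQ_DR · Δt = 241.5 × 5400 = 1.30 × 10^6 ft³ = 29.9 acre-ft.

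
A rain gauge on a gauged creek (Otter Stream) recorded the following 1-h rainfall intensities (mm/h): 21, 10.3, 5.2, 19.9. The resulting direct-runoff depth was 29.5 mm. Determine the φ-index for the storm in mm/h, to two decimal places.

φ ≈ 7.23 mm/h

Only the 3 blocks with intensity above φ contribute runoff: 21, 10.3, 19.9 mm/h.
Σ(I−φ)·Δt = d  ⇒  (21+10.3+19.9 − 3φ)·1 = 29.5
φ = (51.20 − 29.5/1) / 3 = 7.23 mm/h.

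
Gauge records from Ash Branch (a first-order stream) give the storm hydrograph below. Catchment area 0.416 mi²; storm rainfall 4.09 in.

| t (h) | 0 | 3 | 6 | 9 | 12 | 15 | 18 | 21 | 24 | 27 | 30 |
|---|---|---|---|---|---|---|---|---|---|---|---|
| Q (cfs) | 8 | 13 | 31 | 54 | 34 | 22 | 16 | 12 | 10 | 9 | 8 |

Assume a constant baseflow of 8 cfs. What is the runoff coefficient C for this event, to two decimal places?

ΣQ_DR = 129.0 cfs; V = ΣQ_DR·Δt = 1.393 × 10^6 ft³.
Runoff depth d = V / A = 1.442 in.
C = d / P = 1.442 / 4.09 = 0.35.

C ≈ 0.35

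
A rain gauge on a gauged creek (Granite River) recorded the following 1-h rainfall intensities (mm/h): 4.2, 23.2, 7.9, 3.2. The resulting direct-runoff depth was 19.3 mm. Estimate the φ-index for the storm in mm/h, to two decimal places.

Only the 2 blocks with intensity above φ contribute runoff: 23.2, 7.9 mm/h.
Σ(I−φ)·Δt = d  ⇒  (23.2+7.9 − 2φ)·1 = 19.3
φ = (31.10 − 19.3/1) / 2 = 5.90 mm/h.

φ ≈ 5.90 mm/h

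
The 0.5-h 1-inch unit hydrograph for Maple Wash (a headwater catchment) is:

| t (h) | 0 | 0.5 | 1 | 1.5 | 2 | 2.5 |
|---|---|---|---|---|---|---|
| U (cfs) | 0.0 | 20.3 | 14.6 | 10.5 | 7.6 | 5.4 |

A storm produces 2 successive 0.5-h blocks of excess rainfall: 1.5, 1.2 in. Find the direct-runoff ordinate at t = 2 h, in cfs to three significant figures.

Q ≈ 24.0 cfs

By discrete convolution, Q_j = Σ (P_i / 1 in) · U_{j−i}.
At t = 2 h (j=4): Q = (1.5/1)·7.6 + (1.2/1)·10.5 = 24.0 cfs.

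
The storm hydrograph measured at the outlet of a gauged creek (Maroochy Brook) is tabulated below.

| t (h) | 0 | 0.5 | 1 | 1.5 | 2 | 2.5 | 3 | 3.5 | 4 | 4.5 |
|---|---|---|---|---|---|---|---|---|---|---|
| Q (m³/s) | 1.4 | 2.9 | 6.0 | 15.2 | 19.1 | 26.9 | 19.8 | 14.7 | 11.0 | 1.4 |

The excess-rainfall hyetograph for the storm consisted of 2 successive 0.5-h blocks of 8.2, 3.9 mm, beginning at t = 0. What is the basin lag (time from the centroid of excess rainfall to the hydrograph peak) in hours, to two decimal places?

t_L ≈ 2.09 h

Centroid of excess rainfall: t_c = Σ P_i·t̄_i / ΣP_i = 0.4112 h (block centres at 0.25, 0.75 h).
Hydrograph peak occurs at t = 2.5 h, so basin lag t_L = 2.5 − 0.4112 = 2.09 h.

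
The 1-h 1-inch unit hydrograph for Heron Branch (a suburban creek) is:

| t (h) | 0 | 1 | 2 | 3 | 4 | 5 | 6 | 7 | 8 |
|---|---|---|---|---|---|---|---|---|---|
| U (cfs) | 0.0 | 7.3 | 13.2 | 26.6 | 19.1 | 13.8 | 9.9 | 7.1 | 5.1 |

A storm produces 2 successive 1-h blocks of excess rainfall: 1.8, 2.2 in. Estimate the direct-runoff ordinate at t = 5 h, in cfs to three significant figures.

By discrete convolution, Q_j = Σ (P_i / 1 in) · U_{j−i}.
At t = 5 h (j=5): Q = (1.8/1)·13.8 + (2.2/1)·19.1 = 66.9 cfs.

Q ≈ 66.9 cfs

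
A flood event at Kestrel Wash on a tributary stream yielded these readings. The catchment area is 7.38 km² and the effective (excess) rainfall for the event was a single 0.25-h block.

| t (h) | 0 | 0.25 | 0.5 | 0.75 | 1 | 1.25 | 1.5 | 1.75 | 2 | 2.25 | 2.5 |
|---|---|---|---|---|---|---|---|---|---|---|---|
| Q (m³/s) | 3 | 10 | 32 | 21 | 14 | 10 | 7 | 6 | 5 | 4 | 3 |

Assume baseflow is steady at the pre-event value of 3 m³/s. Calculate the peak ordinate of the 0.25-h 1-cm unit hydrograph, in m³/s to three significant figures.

U_p ≈ 29.0 m³/s

Direct runoff: 0.0, 7.0, 29.0, 18.0, 11.0, 7.0, 4.0, 3.0, 2.0, 1.0, 0.0 m³/s; ΣQ_DR = 82.00 m³/s, peak = 29.0 m³/s.
Runoff depth d = ΣQ_DR·Δt / A = 82.00 × 900 / (7.38 km²) = 10.00 mm.
The 1-cm UH is the DRH scaled by (10 mm)/d, so U_p = 29.0 × 10/10.00 = 29.0 m³/s.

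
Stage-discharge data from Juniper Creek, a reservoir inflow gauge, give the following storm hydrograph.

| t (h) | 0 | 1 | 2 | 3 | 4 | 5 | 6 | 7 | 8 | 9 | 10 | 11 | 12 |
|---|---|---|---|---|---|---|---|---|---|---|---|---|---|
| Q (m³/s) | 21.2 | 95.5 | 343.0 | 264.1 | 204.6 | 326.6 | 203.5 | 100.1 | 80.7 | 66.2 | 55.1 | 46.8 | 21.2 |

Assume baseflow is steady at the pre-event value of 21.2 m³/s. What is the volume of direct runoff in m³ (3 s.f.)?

V ≈ 5.59 × 10^6 m³

Direct-runoff ordinates (Q − Q_b): 0.0, 74.3, 321.8, 242.9, 183.4, 305.4, 182.3, 78.9, 59.5, 45.0, 33.9, 25.6, 0.0 m³/s.
ΣQ_DR = 1553 m³/s.
With Δt = 1 h = 3600 s, V = ΣQ_DR · Δt = 1553 × 3600 = 5.59 × 10^6 m³.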